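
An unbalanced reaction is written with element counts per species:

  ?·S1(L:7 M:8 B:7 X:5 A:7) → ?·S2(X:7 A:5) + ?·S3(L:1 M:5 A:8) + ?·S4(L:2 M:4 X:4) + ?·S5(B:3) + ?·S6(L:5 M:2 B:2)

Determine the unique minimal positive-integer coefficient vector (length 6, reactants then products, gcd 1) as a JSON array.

Coefficients: [3, 1, 2, 2, 5, 3]

L: 3·7 = 21 | 1·0+2·1+2·2+5·0+3·5 = 21
M: 3·8 = 24 | 1·0+2·5+2·4+5·0+3·2 = 24
B: 3·7 = 21 | 1·0+2·0+2·0+5·3+3·2 = 21
X: 3·5 = 15 | 1·7+2·0+2·4+5·0+3·0 = 15
A: 3·7 = 21 | 1·5+2·8+2·0+5·0+3·0 = 21
gcd(3,1,2,2,5,3) = 1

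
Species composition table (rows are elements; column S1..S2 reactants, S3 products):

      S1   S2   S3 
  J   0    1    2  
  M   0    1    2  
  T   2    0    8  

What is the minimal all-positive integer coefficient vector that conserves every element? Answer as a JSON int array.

J: 4·0+2·1 = 2 | 1·2 = 2
M: 4·0+2·1 = 2 | 1·2 = 2
T: 4·2+2·0 = 8 | 1·8 = 8
gcd(4,2,1) = 1

Coefficients: [4, 2, 1]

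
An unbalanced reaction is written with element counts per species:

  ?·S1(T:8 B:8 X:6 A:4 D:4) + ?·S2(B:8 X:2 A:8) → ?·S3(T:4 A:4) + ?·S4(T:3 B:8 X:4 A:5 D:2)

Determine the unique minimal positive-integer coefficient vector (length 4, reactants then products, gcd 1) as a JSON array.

T: 2·8+2·0 = 16 | 1·4+4·3 = 16
B: 2·8+2·8 = 32 | 1·0+4·8 = 32
X: 2·6+2·2 = 16 | 1·0+4·4 = 16
A: 2·4+2·8 = 24 | 1·4+4·5 = 24
D: 2·4+2·0 = 8 | 1·0+4·2 = 8
gcd(2,2,1,4) = 1

Coefficients: [2, 2, 1, 4]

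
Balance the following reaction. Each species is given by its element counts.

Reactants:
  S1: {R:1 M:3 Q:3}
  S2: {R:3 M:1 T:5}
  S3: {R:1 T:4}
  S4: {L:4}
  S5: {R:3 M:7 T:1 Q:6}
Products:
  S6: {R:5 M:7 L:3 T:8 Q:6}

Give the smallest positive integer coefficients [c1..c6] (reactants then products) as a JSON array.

Coefficients: [2, 1, 6, 3, 3, 4]

R: 2·1+1·3+6·1+3·0+3·3 = 20 | 4·5 = 20
M: 2·3+1·1+6·0+3·0+3·7 = 28 | 4·7 = 28
L: 2·0+1·0+6·0+3·4+3·0 = 12 | 4·3 = 12
T: 2·0+1·5+6·4+3·0+3·1 = 32 | 4·8 = 32
Q: 2·3+1·0+6·0+3·0+3·6 = 24 | 4·6 = 24
gcd(2,1,6,3,3,4) = 1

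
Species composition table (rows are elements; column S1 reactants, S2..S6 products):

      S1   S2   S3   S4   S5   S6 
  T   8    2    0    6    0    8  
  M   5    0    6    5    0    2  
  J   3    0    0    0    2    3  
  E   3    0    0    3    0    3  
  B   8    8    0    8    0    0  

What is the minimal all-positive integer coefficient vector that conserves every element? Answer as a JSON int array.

Coefficients: [4, 2, 1, 2, 3, 2]

T: 4·8 = 32 | 2·2+1·0+2·6+3·0+2·8 = 32
M: 4·5 = 20 | 2·0+1·6+2·5+3·0+2·2 = 20
J: 4·3 = 12 | 2·0+1·0+2·0+3·2+2·3 = 12
E: 4·3 = 12 | 2·0+1·0+2·3+3·0+2·3 = 12
B: 4·8 = 32 | 2·8+1·0+2·8+3·0+2·0 = 32
gcd(4,2,1,2,3,2) = 1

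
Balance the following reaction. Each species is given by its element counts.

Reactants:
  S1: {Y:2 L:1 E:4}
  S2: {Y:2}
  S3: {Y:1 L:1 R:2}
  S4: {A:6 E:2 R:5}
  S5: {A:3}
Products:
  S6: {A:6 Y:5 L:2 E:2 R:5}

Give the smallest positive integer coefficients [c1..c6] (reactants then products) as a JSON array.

A: 1·0+4·0+5·0+1·6+4·3 = 18 | 3·6 = 18
Y: 1·2+4·2+5·1+1·0+4·0 = 15 | 3·5 = 15
L: 1·1+4·0+5·1+1·0+4·0 = 6 | 3·2 = 6
E: 1·4+4·0+5·0+1·2+4·0 = 6 | 3·2 = 6
R: 1·0+4·0+5·2+1·5+4·0 = 15 | 3·5 = 15
gcd(1,4,5,1,4,3) = 1

Coefficients: [1, 4, 5, 1, 4, 3]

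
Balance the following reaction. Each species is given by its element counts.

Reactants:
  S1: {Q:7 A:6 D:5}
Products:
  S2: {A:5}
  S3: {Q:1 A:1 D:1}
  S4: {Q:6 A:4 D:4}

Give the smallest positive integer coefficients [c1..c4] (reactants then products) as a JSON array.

Q: 5·7 = 35 | 1·0+5·1+5·6 = 35
A: 5·6 = 30 | 1·5+5·1+5·4 = 30
D: 5·5 = 25 | 1·0+5·1+5·4 = 25
gcd(5,1,5,5) = 1

Coefficients: [5, 1, 5, 5]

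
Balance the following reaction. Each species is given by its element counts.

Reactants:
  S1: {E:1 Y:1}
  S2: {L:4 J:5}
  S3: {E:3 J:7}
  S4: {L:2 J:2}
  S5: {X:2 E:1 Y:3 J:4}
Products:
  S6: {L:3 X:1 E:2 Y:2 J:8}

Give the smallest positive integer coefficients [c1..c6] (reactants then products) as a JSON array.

L: 3·0+4·4+2·0+1·2+3·0 = 18 | 6·3 = 18
X: 3·0+4·0+2·0+1·0+3·2 = 6 | 6·1 = 6
E: 3·1+4·0+2·3+1·0+3·1 = 12 | 6·2 = 12
Y: 3·1+4·0+2·0+1·0+3·3 = 12 | 6·2 = 12
J: 3·0+4·5+2·7+1·2+3·4 = 48 | 6·8 = 48
gcd(3,4,2,1,3,6) = 1

Coefficients: [3, 4, 2, 1, 3, 6]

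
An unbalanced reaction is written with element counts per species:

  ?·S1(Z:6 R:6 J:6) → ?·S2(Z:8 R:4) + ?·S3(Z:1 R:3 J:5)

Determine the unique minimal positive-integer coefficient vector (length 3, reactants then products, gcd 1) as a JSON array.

Z: 5·6 = 30 | 3·8+6·1 = 30
R: 5·6 = 30 | 3·4+6·3 = 30
J: 5·6 = 30 | 3·0+6·5 = 30
gcd(5,3,6) = 1

Coefficients: [5, 3, 6]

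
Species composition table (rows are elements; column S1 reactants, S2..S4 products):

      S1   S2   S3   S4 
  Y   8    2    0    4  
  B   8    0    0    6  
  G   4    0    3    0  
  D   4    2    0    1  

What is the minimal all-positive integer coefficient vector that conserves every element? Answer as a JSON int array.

Y: 3·8 = 24 | 4·2+4·0+4·4 = 24
B: 3·8 = 24 | 4·0+4·0+4·6 = 24
G: 3·4 = 12 | 4·0+4·3+4·0 = 12
D: 3·4 = 12 | 4·2+4·0+4·1 = 12
gcd(3,4,4,4) = 1

Coefficients: [3, 4, 4, 4]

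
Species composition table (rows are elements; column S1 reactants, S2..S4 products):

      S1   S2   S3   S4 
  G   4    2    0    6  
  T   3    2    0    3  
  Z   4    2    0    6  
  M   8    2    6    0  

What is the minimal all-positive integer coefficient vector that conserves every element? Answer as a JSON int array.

Coefficients: [3, 3, 3, 1]

G: 3·4 = 12 | 3·2+3·0+1·6 = 12
T: 3·3 = 9 | 3·2+3·0+1·3 = 9
Z: 3·4 = 12 | 3·2+3·0+1·6 = 12
M: 3·8 = 24 | 3·2+3·6+1·0 = 24
gcd(3,3,3,1) = 1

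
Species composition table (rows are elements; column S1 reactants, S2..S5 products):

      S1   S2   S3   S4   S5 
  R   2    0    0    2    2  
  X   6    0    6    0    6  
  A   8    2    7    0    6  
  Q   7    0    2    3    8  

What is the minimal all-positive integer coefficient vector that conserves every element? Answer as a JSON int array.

R: 6·2 = 12 | 5·0+2·0+2·2+4·2 = 12
X: 6·6 = 36 | 5·0+2·6+2·0+4·6 = 36
A: 6·8 = 48 | 5·2+2·7+2·0+4·6 = 48
Q: 6·7 = 42 | 5·0+2·2+2·3+4·8 = 42
gcd(6,5,2,2,4) = 1

Coefficients: [6, 5, 2, 2, 4]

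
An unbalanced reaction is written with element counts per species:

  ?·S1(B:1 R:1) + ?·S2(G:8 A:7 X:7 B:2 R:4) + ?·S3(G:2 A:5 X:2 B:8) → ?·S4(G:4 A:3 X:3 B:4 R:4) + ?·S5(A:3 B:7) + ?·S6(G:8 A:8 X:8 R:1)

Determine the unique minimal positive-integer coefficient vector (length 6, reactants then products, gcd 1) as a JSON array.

Coefficients: [4, 5, 6, 5, 6, 4]

G: 4·0+5·8+6·2 = 52 | 5·4+6·0+4·8 = 52
A: 4·0+5·7+6·5 = 65 | 5·3+6·3+4·8 = 65
X: 4·0+5·7+6·2 = 47 | 5·3+6·0+4·8 = 47
B: 4·1+5·2+6·8 = 62 | 5·4+6·7+4·0 = 62
R: 4·1+5·4+6·0 = 24 | 5·4+6·0+4·1 = 24
gcd(4,5,6,5,6,4) = 1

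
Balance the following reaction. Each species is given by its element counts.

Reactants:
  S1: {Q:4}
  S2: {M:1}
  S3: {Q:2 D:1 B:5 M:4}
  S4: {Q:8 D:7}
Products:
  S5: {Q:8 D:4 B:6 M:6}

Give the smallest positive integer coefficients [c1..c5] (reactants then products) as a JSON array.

Coefficients: [3, 6, 6, 2, 5]

Q: 3·4+6·0+6·2+2·8 = 40 | 5·8 = 40
D: 3·0+6·0+6·1+2·7 = 20 | 5·4 = 20
B: 3·0+6·0+6·5+2·0 = 30 | 5·6 = 30
M: 3·0+6·1+6·4+2·0 = 30 | 5·6 = 30
gcd(3,6,6,2,5) = 1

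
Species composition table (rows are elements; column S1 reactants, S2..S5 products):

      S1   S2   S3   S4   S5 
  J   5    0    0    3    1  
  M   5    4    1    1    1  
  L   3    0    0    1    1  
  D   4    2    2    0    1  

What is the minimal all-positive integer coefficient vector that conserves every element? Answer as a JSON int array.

J: 3·5 = 15 | 1·0+2·0+3·3+6·1 = 15
M: 3·5 = 15 | 1·4+2·1+3·1+6·1 = 15
L: 3·3 = 9 | 1·0+2·0+3·1+6·1 = 9
D: 3·4 = 12 | 1·2+2·2+3·0+6·1 = 12
gcd(3,1,2,3,6) = 1

Coefficients: [3, 1, 2, 3, 6]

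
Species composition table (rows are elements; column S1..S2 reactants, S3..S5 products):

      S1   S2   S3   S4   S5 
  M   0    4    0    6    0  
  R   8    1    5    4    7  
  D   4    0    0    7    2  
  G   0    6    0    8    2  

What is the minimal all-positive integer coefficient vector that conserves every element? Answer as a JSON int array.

Coefficients: [4, 3, 4, 2, 1]

M: 4·0+3·4 = 12 | 4·0+2·6+1·0 = 12
R: 4·8+3·1 = 35 | 4·5+2·4+1·7 = 35
D: 4·4+3·0 = 16 | 4·0+2·7+1·2 = 16
G: 4·0+3·6 = 18 | 4·0+2·8+1·2 = 18
gcd(4,3,4,2,1) = 1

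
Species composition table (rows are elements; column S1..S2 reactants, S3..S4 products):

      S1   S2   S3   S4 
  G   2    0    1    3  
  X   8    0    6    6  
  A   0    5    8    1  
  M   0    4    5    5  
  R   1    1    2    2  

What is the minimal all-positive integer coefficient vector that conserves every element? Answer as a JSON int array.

G: 3·2+5·0 = 6 | 3·1+1·3 = 6
X: 3·8+5·0 = 24 | 3·6+1·6 = 24
A: 3·0+5·5 = 25 | 3·8+1·1 = 25
M: 3·0+5·4 = 20 | 3·5+1·5 = 20
R: 3·1+5·1 = 8 | 3·2+1·2 = 8
gcd(3,5,3,1) = 1

Coefficients: [3, 5, 3, 1]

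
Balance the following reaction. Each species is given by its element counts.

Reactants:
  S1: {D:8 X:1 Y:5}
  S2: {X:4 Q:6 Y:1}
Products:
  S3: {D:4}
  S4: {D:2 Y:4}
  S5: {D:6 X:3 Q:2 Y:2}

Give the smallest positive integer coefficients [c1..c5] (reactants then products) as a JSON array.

Coefficients: [5, 1, 3, 5, 3]

D: 5·8+1·0 = 40 | 3·4+5·2+3·6 = 40
X: 5·1+1·4 = 9 | 3·0+5·0+3·3 = 9
Q: 5·0+1·6 = 6 | 3·0+5·0+3·2 = 6
Y: 5·5+1·1 = 26 | 3·0+5·4+3·2 = 26
gcd(5,1,3,5,3) = 1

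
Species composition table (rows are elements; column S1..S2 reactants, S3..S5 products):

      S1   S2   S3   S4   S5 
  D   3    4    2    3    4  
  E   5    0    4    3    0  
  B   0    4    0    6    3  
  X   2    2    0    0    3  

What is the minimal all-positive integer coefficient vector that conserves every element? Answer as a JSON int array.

Coefficients: [3, 6, 3, 1, 6]

D: 3·3+6·4 = 33 | 3·2+1·3+6·4 = 33
E: 3·5+6·0 = 15 | 3·4+1·3+6·0 = 15
B: 3·0+6·4 = 24 | 3·0+1·6+6·3 = 24
X: 3·2+6·2 = 18 | 3·0+1·0+6·3 = 18
gcd(3,6,3,1,6) = 1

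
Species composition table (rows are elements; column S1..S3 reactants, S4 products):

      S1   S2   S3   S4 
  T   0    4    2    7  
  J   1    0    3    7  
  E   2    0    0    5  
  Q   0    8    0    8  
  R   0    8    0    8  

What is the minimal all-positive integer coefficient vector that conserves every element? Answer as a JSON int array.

Coefficients: [5, 2, 3, 2]

T: 5·0+2·4+3·2 = 14 | 2·7 = 14
J: 5·1+2·0+3·3 = 14 | 2·7 = 14
E: 5·2+2·0+3·0 = 10 | 2·5 = 10
Q: 5·0+2·8+3·0 = 16 | 2·8 = 16
R: 5·0+2·8+3·0 = 16 | 2·8 = 16
gcd(5,2,3,2) = 1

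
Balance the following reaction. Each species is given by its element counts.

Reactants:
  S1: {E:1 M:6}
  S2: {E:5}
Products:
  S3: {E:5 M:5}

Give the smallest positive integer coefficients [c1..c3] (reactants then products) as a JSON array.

Coefficients: [5, 5, 6]

E: 5·1+5·5 = 30 | 6·5 = 30
M: 5·6+5·0 = 30 | 6·5 = 30
gcd(5,5,6) = 1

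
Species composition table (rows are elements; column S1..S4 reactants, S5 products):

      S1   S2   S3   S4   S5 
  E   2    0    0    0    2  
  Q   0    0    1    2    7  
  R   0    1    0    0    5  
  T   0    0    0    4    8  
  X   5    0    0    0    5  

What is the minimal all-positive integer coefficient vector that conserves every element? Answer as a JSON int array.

E: 1·2+5·0+3·0+2·0 = 2 | 1·2 = 2
Q: 1·0+5·0+3·1+2·2 = 7 | 1·7 = 7
R: 1·0+5·1+3·0+2·0 = 5 | 1·5 = 5
T: 1·0+5·0+3·0+2·4 = 8 | 1·8 = 8
X: 1·5+5·0+3·0+2·0 = 5 | 1·5 = 5
gcd(1,5,3,2,1) = 1

Coefficients: [1, 5, 3, 2, 1]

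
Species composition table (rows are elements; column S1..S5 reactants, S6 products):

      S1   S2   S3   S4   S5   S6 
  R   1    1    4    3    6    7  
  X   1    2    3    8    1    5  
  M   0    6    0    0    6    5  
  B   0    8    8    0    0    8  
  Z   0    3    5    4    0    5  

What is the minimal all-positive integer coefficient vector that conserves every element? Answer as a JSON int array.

Coefficients: [3, 2, 4, 1, 3, 6]

R: 3·1+2·1+4·4+1·3+3·6 = 42 | 6·7 = 42
X: 3·1+2·2+4·3+1·8+3·1 = 30 | 6·5 = 30
M: 3·0+2·6+4·0+1·0+3·6 = 30 | 6·5 = 30
B: 3·0+2·8+4·8+1·0+3·0 = 48 | 6·8 = 48
Z: 3·0+2·3+4·5+1·4+3·0 = 30 | 6·5 = 30
gcd(3,2,4,1,3,6) = 1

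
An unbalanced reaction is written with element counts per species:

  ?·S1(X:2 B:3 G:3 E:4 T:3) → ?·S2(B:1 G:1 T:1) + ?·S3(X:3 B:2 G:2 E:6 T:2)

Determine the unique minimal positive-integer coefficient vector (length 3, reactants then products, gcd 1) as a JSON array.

Coefficients: [3, 5, 2]

X: 3·2 = 6 | 5·0+2·3 = 6
B: 3·3 = 9 | 5·1+2·2 = 9
G: 3·3 = 9 | 5·1+2·2 = 9
E: 3·4 = 12 | 5·0+2·6 = 12
T: 3·3 = 9 | 5·1+2·2 = 9
gcd(3,5,2) = 1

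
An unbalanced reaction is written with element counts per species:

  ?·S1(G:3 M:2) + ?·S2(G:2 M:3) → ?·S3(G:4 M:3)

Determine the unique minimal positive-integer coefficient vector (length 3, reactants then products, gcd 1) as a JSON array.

Coefficients: [6, 1, 5]

G: 6·3+1·2 = 20 | 5·4 = 20
M: 6·2+1·3 = 15 | 5·3 = 15
gcd(6,1,5) = 1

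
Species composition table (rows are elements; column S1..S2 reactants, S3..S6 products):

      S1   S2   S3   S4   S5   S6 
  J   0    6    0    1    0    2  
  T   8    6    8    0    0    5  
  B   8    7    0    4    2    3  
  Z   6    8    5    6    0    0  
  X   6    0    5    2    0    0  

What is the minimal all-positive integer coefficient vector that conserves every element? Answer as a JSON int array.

Coefficients: [3, 2, 2, 4, 5, 4]

J: 3·0+2·6 = 12 | 2·0+4·1+5·0+4·2 = 12
T: 3·8+2·6 = 36 | 2·8+4·0+5·0+4·5 = 36
B: 3·8+2·7 = 38 | 2·0+4·4+5·2+4·3 = 38
Z: 3·6+2·8 = 34 | 2·5+4·6+5·0+4·0 = 34
X: 3·6+2·0 = 18 | 2·5+4·2+5·0+4·0 = 18
gcd(3,2,2,4,5,4) = 1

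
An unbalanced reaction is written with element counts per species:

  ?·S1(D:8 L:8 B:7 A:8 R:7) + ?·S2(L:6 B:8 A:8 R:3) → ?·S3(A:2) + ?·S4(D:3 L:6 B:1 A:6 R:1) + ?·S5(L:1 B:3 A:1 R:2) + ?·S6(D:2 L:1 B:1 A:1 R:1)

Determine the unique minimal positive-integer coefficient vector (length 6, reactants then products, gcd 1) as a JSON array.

D: 2·8+1·0 = 16 | 1·0+2·3+5·0+5·2 = 16
L: 2·8+1·6 = 22 | 1·0+2·6+5·1+5·1 = 22
B: 2·7+1·8 = 22 | 1·0+2·1+5·3+5·1 = 22
A: 2·8+1·8 = 24 | 1·2+2·6+5·1+5·1 = 24
R: 2·7+1·3 = 17 | 1·0+2·1+5·2+5·1 = 17
gcd(2,1,1,2,5,5) = 1

Coefficients: [2, 1, 1, 2, 5, 5]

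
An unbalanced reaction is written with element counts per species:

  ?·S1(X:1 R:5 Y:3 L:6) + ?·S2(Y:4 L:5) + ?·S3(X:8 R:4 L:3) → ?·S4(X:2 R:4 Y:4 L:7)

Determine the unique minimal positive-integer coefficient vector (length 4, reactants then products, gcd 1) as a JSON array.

X: 4·1+3·0+1·8 = 12 | 6·2 = 12
R: 4·5+3·0+1·4 = 24 | 6·4 = 24
Y: 4·3+3·4+1·0 = 24 | 6·4 = 24
L: 4·6+3·5+1·3 = 42 | 6·7 = 42
gcd(4,3,1,6) = 1

Coefficients: [4, 3, 1, 6]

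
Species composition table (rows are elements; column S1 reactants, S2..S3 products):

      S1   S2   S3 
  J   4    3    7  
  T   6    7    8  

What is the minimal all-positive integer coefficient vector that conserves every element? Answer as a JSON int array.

J: 5·4 = 20 | 2·3+2·7 = 20
T: 5·6 = 30 | 2·7+2·8 = 30
gcd(5,2,2) = 1

Coefficients: [5, 2, 2]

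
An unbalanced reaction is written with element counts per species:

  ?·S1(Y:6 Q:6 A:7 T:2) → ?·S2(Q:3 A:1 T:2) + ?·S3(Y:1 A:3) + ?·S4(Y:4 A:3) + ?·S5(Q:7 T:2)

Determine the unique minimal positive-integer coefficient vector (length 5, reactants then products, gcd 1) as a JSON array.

Y: 4·6 = 24 | 1·0+4·1+5·4+3·0 = 24
Q: 4·6 = 24 | 1·3+4·0+5·0+3·7 = 24
A: 4·7 = 28 | 1·1+4·3+5·3+3·0 = 28
T: 4·2 = 8 | 1·2+4·0+5·0+3·2 = 8
gcd(4,1,4,5,3) = 1

Coefficients: [4, 1, 4, 5, 3]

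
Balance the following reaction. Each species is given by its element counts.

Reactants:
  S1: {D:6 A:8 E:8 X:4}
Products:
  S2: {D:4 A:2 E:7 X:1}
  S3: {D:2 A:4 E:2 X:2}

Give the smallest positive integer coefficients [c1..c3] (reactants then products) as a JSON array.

Coefficients: [3, 2, 5]

D: 3·6 = 18 | 2·4+5·2 = 18
A: 3·8 = 24 | 2·2+5·4 = 24
E: 3·8 = 24 | 2·7+5·2 = 24
X: 3·4 = 12 | 2·1+5·2 = 12
gcd(3,2,5) = 1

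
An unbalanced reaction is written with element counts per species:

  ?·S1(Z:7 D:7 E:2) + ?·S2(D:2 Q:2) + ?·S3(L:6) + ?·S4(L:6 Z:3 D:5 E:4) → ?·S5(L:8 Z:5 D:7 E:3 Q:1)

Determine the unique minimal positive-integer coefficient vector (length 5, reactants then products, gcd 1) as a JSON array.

Coefficients: [3, 3, 5, 3, 6]

L: 3·0+3·0+5·6+3·6 = 48 | 6·8 = 48
Z: 3·7+3·0+5·0+3·3 = 30 | 6·5 = 30
D: 3·7+3·2+5·0+3·5 = 42 | 6·7 = 42
E: 3·2+3·0+5·0+3·4 = 18 | 6·3 = 18
Q: 3·0+3·2+5·0+3·0 = 6 | 6·1 = 6
gcd(3,3,5,3,6) = 1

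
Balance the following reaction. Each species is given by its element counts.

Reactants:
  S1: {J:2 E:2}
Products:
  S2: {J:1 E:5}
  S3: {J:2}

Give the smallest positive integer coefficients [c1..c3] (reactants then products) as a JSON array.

Coefficients: [5, 2, 4]

J: 5·2 = 10 | 2·1+4·2 = 10
E: 5·2 = 10 | 2·5+4·0 = 10
gcd(5,2,4) = 1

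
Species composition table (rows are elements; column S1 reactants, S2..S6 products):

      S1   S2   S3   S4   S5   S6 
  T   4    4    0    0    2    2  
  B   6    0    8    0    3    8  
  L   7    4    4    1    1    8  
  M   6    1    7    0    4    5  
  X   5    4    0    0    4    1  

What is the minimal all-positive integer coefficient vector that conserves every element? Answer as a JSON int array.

T: 6·4 = 24 | 3·4+1·0+6·0+4·2+2·2 = 24
B: 6·6 = 36 | 3·0+1·8+6·0+4·3+2·8 = 36
L: 6·7 = 42 | 3·4+1·4+6·1+4·1+2·8 = 42
M: 6·6 = 36 | 3·1+1·7+6·0+4·4+2·5 = 36
X: 6·5 = 30 | 3·4+1·0+6·0+4·4+2·1 = 30
gcd(6,3,1,6,4,2) = 1

Coefficients: [6, 3, 1, 6, 4, 2]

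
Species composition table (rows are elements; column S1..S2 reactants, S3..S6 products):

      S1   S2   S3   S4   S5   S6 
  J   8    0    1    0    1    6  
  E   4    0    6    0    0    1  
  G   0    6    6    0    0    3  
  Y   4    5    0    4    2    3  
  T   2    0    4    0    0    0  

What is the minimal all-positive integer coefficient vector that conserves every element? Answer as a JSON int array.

Coefficients: [4, 4, 2, 3, 6, 4]

J: 4·8+4·0 = 32 | 2·1+3·0+6·1+4·6 = 32
E: 4·4+4·0 = 16 | 2·6+3·0+6·0+4·1 = 16
G: 4·0+4·6 = 24 | 2·6+3·0+6·0+4·3 = 24
Y: 4·4+4·5 = 36 | 2·0+3·4+6·2+4·3 = 36
T: 4·2+4·0 = 8 | 2·4+3·0+6·0+4·0 = 8
gcd(4,4,2,3,6,4) = 1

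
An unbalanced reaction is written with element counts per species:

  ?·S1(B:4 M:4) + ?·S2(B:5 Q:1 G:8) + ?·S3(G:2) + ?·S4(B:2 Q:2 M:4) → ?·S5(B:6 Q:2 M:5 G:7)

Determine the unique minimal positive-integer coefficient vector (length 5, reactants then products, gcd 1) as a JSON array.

B: 2·4+2·5+6·0+3·2 = 24 | 4·6 = 24
Q: 2·0+2·1+6·0+3·2 = 8 | 4·2 = 8
M: 2·4+2·0+6·0+3·4 = 20 | 4·5 = 20
G: 2·0+2·8+6·2+3·0 = 28 | 4·7 = 28
gcd(2,2,6,3,4) = 1

Coefficients: [2, 2, 6, 3, 4]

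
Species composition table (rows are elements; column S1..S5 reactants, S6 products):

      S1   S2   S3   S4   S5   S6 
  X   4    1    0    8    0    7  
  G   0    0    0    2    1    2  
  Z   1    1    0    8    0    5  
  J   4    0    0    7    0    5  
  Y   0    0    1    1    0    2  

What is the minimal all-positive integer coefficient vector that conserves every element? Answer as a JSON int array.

Coefficients: [2, 5, 5, 1, 4, 3]

X: 2·4+5·1+5·0+1·8+4·0 = 21 | 3·7 = 21
G: 2·0+5·0+5·0+1·2+4·1 = 6 | 3·2 = 6
Z: 2·1+5·1+5·0+1·8+4·0 = 15 | 3·5 = 15
J: 2·4+5·0+5·0+1·7+4·0 = 15 | 3·5 = 15
Y: 2·0+5·0+5·1+1·1+4·0 = 6 | 3·2 = 6
gcd(2,5,5,1,4,3) = 1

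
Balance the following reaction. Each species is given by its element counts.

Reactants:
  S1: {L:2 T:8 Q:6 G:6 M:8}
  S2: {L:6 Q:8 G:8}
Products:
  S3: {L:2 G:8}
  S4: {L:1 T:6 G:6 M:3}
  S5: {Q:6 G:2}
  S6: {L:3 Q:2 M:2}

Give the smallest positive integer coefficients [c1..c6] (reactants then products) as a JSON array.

Coefficients: [3, 3, 1, 4, 5, 6]

L: 3·2+3·6 = 24 | 1·2+4·1+5·0+6·3 = 24
T: 3·8+3·0 = 24 | 1·0+4·6+5·0+6·0 = 24
Q: 3·6+3·8 = 42 | 1·0+4·0+5·6+6·2 = 42
G: 3·6+3·8 = 42 | 1·8+4·6+5·2+6·0 = 42
M: 3·8+3·0 = 24 | 1·0+4·3+5·0+6·2 = 24
gcd(3,3,1,4,5,6) = 1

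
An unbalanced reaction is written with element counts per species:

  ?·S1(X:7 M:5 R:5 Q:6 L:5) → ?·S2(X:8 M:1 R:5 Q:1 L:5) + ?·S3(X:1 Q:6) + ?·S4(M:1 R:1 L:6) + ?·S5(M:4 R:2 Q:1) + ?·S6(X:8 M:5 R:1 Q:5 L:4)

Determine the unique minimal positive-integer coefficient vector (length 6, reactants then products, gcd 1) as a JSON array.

X: 5·7 = 35 | 3·8+3·1+1·0+4·0+1·8 = 35
M: 5·5 = 25 | 3·1+3·0+1·1+4·4+1·5 = 25
R: 5·5 = 25 | 3·5+3·0+1·1+4·2+1·1 = 25
Q: 5·6 = 30 | 3·1+3·6+1·0+4·1+1·5 = 30
L: 5·5 = 25 | 3·5+3·0+1·6+4·0+1·4 = 25
gcd(5,3,3,1,4,1) = 1

Coefficients: [5, 3, 3, 1, 4, 1]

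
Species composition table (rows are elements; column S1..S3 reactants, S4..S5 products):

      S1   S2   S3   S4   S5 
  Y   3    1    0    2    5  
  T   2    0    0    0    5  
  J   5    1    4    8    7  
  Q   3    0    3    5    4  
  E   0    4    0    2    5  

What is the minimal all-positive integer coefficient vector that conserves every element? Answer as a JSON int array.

Y: 5·3+5·1+6·0 = 20 | 5·2+2·5 = 20
T: 5·2+5·0+6·0 = 10 | 5·0+2·5 = 10
J: 5·5+5·1+6·4 = 54 | 5·8+2·7 = 54
Q: 5·3+5·0+6·3 = 33 | 5·5+2·4 = 33
E: 5·0+5·4+6·0 = 20 | 5·2+2·5 = 20
gcd(5,5,6,5,2) = 1

Coefficients: [5, 5, 6, 5, 2]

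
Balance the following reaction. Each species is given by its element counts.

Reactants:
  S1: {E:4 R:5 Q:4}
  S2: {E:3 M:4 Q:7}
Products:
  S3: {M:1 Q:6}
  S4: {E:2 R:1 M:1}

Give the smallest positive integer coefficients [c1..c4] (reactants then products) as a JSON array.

Coefficients: [1, 2, 3, 5]

E: 1·4+2·3 = 10 | 3·0+5·2 = 10
R: 1·5+2·0 = 5 | 3·0+5·1 = 5
M: 1·0+2·4 = 8 | 3·1+5·1 = 8
Q: 1·4+2·7 = 18 | 3·6+5·0 = 18
gcd(1,2,3,5) = 1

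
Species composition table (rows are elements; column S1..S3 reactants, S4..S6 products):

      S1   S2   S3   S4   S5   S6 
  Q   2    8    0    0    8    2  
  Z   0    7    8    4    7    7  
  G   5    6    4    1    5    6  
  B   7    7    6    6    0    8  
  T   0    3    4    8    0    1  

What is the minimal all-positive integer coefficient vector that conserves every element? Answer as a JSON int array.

Coefficients: [1, 3, 5, 3, 2, 5]

Q: 1·2+3·8+5·0 = 26 | 3·0+2·8+5·2 = 26
Z: 1·0+3·7+5·8 = 61 | 3·4+2·7+5·7 = 61
G: 1·5+3·6+5·4 = 43 | 3·1+2·5+5·6 = 43
B: 1·7+3·7+5·6 = 58 | 3·6+2·0+5·8 = 58
T: 1·0+3·3+5·4 = 29 | 3·8+2·0+5·1 = 29
gcd(1,3,5,3,2,5) = 1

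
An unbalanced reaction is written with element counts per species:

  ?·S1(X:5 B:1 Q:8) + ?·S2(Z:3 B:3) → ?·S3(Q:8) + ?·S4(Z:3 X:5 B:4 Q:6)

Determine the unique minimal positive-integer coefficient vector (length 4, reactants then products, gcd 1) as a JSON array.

Z: 4·0+4·3 = 12 | 1·0+4·3 = 12
X: 4·5+4·0 = 20 | 1·0+4·5 = 20
B: 4·1+4·3 = 16 | 1·0+4·4 = 16
Q: 4·8+4·0 = 32 | 1·8+4·6 = 32
gcd(4,4,1,4) = 1

Coefficients: [4, 4, 1, 4]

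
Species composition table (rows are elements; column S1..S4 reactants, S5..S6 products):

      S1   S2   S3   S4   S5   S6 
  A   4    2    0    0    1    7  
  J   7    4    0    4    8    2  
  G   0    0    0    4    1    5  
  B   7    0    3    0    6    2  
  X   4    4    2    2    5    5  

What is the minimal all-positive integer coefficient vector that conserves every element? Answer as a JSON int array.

Coefficients: [2, 1, 2, 2, 3, 1]

A: 2·4+1·2+2·0+2·0 = 10 | 3·1+1·7 = 10
J: 2·7+1·4+2·0+2·4 = 26 | 3·8+1·2 = 26
G: 2·0+1·0+2·0+2·4 = 8 | 3·1+1·5 = 8
B: 2·7+1·0+2·3+2·0 = 20 | 3·6+1·2 = 20
X: 2·4+1·4+2·2+2·2 = 20 | 3·5+1·5 = 20
gcd(2,1,2,2,3,1) = 1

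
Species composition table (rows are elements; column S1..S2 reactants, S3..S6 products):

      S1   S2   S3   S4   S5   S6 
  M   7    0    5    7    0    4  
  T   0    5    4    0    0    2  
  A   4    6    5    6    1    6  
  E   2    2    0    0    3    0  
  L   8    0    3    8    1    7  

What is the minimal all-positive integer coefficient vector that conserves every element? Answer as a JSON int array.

Coefficients: [5, 4, 4, 1, 6, 2]

M: 5·7+4·0 = 35 | 4·5+1·7+6·0+2·4 = 35
T: 5·0+4·5 = 20 | 4·4+1·0+6·0+2·2 = 20
A: 5·4+4·6 = 44 | 4·5+1·6+6·1+2·6 = 44
E: 5·2+4·2 = 18 | 4·0+1·0+6·3+2·0 = 18
L: 5·8+4·0 = 40 | 4·3+1·8+6·1+2·7 = 40
gcd(5,4,4,1,6,2) = 1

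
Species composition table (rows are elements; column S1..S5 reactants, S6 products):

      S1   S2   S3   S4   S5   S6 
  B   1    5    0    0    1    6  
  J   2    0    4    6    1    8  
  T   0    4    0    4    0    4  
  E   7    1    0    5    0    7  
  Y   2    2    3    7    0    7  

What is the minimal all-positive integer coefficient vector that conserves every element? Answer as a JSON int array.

Coefficients: [2, 2, 2, 1, 6, 3]

B: 2·1+2·5+2·0+1·0+6·1 = 18 | 3·6 = 18
J: 2·2+2·0+2·4+1·6+6·1 = 24 | 3·8 = 24
T: 2·0+2·4+2·0+1·4+6·0 = 12 | 3·4 = 12
E: 2·7+2·1+2·0+1·5+6·0 = 21 | 3·7 = 21
Y: 2·2+2·2+2·3+1·7+6·0 = 21 | 3·7 = 21
gcd(2,2,2,1,6,3) = 1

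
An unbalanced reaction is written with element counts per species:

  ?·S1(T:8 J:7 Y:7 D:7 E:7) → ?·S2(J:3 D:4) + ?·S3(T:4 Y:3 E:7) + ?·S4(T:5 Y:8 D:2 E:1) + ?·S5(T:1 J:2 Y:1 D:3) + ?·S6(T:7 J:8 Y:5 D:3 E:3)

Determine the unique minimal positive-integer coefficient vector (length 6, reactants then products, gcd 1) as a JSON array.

T: 5·8 = 40 | 3·0+4·4+1·5+5·1+2·7 = 40
J: 5·7 = 35 | 3·3+4·0+1·0+5·2+2·8 = 35
Y: 5·7 = 35 | 3·0+4·3+1·8+5·1+2·5 = 35
D: 5·7 = 35 | 3·4+4·0+1·2+5·3+2·3 = 35
E: 5·7 = 35 | 3·0+4·7+1·1+5·0+2·3 = 35
gcd(5,3,4,1,5,2) = 1

Coefficients: [5, 3, 4, 1, 5, 2]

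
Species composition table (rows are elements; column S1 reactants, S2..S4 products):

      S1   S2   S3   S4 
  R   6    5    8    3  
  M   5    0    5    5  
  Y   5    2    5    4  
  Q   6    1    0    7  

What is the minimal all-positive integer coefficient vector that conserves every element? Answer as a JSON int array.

Coefficients: [5, 2, 1, 4]

R: 5·6 = 30 | 2·5+1·8+4·3 = 30
M: 5·5 = 25 | 2·0+1·5+4·5 = 25
Y: 5·5 = 25 | 2·2+1·5+4·4 = 25
Q: 5·6 = 30 | 2·1+1·0+4·7 = 30
gcd(5,2,1,4) = 1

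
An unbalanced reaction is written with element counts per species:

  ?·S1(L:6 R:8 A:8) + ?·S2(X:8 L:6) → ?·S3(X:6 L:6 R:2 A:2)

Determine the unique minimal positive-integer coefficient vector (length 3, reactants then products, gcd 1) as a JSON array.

Coefficients: [1, 3, 4]

X: 1·0+3·8 = 24 | 4·6 = 24
L: 1·6+3·6 = 24 | 4·6 = 24
R: 1·8+3·0 = 8 | 4·2 = 8
A: 1·8+3·0 = 8 | 4·2 = 8
gcd(1,3,4) = 1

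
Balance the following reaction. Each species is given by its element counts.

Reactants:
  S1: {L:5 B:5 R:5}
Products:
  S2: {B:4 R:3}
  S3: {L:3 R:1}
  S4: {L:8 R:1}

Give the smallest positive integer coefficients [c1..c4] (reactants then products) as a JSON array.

Coefficients: [4, 5, 4, 1]

L: 4·5 = 20 | 5·0+4·3+1·8 = 20
B: 4·5 = 20 | 5·4+4·0+1·0 = 20
R: 4·5 = 20 | 5·3+4·1+1·1 = 20
gcd(4,5,4,1) = 1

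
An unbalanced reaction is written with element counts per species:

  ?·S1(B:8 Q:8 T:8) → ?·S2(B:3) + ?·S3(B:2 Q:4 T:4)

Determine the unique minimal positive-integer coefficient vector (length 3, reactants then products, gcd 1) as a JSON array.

Coefficients: [3, 4, 6]

B: 3·8 = 24 | 4·3+6·2 = 24
Q: 3·8 = 24 | 4·0+6·4 = 24
T: 3·8 = 24 | 4·0+6·4 = 24
gcd(3,4,6) = 1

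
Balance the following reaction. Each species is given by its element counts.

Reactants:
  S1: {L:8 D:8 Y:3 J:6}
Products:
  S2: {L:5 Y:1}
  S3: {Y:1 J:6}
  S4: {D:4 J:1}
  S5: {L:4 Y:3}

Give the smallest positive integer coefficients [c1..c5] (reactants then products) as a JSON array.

L: 3·8 = 24 | 4·5+2·0+6·0+1·4 = 24
D: 3·8 = 24 | 4·0+2·0+6·4+1·0 = 24
Y: 3·3 = 9 | 4·1+2·1+6·0+1·3 = 9
J: 3·6 = 18 | 4·0+2·6+6·1+1·0 = 18
gcd(3,4,2,6,1) = 1

Coefficients: [3, 4, 2, 6, 1]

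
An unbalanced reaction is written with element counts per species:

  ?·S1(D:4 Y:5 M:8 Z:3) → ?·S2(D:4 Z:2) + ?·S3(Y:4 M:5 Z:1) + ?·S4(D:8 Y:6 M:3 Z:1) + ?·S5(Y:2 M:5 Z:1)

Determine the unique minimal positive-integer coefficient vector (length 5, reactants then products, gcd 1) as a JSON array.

Coefficients: [6, 4, 3, 1, 6]

D: 6·4 = 24 | 4·4+3·0+1·8+6·0 = 24
Y: 6·5 = 30 | 4·0+3·4+1·6+6·2 = 30
M: 6·8 = 48 | 4·0+3·5+1·3+6·5 = 48
Z: 6·3 = 18 | 4·2+3·1+1·1+6·1 = 18
gcd(6,4,3,1,6) = 1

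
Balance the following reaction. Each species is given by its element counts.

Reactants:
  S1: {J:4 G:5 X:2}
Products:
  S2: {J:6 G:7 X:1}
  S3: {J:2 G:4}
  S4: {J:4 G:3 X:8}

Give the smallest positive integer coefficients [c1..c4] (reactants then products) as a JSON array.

J: 5·4 = 20 | 2·6+2·2+1·4 = 20
G: 5·5 = 25 | 2·7+2·4+1·3 = 25
X: 5·2 = 10 | 2·1+2·0+1·8 = 10
gcd(5,2,2,1) = 1

Coefficients: [5, 2, 2, 1]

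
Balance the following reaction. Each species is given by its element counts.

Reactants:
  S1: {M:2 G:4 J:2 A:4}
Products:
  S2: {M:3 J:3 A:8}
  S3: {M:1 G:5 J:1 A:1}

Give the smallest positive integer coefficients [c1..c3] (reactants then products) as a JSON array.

M: 5·2 = 10 | 2·3+4·1 = 10
G: 5·4 = 20 | 2·0+4·5 = 20
J: 5·2 = 10 | 2·3+4·1 = 10
A: 5·4 = 20 | 2·8+4·1 = 20
gcd(5,2,4) = 1

Coefficients: [5, 2, 4]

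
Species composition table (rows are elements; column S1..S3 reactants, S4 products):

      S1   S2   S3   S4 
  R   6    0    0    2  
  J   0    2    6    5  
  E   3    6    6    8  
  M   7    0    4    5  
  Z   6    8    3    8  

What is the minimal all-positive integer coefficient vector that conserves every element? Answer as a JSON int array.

Coefficients: [2, 3, 4, 6]

R: 2·6+3·0+4·0 = 12 | 6·2 = 12
J: 2·0+3·2+4·6 = 30 | 6·5 = 30
E: 2·3+3·6+4·6 = 48 | 6·8 = 48
M: 2·7+3·0+4·4 = 30 | 6·5 = 30
Z: 2·6+3·8+4·3 = 48 | 6·8 = 48
gcd(2,3,4,6) = 1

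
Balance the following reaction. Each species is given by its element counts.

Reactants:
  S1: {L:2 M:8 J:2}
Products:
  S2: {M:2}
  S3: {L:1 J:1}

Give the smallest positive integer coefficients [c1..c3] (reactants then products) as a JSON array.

L: 1·2 = 2 | 4·0+2·1 = 2
M: 1·8 = 8 | 4·2+2·0 = 8
J: 1·2 = 2 | 4·0+2·1 = 2
gcd(1,4,2) = 1

Coefficients: [1, 4, 2]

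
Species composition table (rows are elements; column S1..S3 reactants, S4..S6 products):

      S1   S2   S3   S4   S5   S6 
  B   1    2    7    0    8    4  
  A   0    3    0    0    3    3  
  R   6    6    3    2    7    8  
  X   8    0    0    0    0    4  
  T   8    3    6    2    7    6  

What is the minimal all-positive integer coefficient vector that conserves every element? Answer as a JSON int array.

B: 1·1+5·2+3·7 = 32 | 4·0+3·8+2·4 = 32
A: 1·0+5·3+3·0 = 15 | 4·0+3·3+2·3 = 15
R: 1·6+5·6+3·3 = 45 | 4·2+3·7+2·8 = 45
X: 1·8+5·0+3·0 = 8 | 4·0+3·0+2·4 = 8
T: 1·8+5·3+3·6 = 41 | 4·2+3·7+2·6 = 41
gcd(1,5,3,4,3,2) = 1

Coefficients: [1, 5, 3, 4, 3, 2]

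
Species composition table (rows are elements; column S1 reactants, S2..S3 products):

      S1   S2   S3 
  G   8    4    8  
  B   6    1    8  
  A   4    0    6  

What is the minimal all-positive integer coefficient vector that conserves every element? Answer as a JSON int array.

G: 3·8 = 24 | 2·4+2·8 = 24
B: 3·6 = 18 | 2·1+2·8 = 18
A: 3·4 = 12 | 2·0+2·6 = 12
gcd(3,2,2) = 1

Coefficients: [3, 2, 2]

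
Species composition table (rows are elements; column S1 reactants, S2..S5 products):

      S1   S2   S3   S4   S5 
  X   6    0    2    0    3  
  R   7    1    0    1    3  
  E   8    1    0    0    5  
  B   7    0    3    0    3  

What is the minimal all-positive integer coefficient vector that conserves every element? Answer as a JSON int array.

Coefficients: [3, 4, 3, 5, 4]

X: 3·6 = 18 | 4·0+3·2+5·0+4·3 = 18
R: 3·7 = 21 | 4·1+3·0+5·1+4·3 = 21
E: 3·8 = 24 | 4·1+3·0+5·0+4·5 = 24
B: 3·7 = 21 | 4·0+3·3+5·0+4·3 = 21
gcd(3,4,3,5,4) = 1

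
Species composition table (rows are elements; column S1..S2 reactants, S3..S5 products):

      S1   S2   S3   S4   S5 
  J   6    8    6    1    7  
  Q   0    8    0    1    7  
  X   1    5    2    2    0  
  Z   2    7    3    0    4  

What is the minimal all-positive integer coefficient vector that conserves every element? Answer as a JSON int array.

Coefficients: [3, 1, 3, 1, 1]

J: 3·6+1·8 = 26 | 3·6+1·1+1·7 = 26
Q: 3·0+1·8 = 8 | 3·0+1·1+1·7 = 8
X: 3·1+1·5 = 8 | 3·2+1·2+1·0 = 8
Z: 3·2+1·7 = 13 | 3·3+1·0+1·4 = 13
gcd(3,1,3,1,1) = 1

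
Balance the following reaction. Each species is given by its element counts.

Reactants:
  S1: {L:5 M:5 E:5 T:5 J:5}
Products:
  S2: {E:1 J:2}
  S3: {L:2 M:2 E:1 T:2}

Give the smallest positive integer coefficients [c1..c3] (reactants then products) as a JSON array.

L: 2·5 = 10 | 5·0+5·2 = 10
M: 2·5 = 10 | 5·0+5·2 = 10
E: 2·5 = 10 | 5·1+5·1 = 10
T: 2·5 = 10 | 5·0+5·2 = 10
J: 2·5 = 10 | 5·2+5·0 = 10
gcd(2,5,5) = 1

Coefficients: [2, 5, 5]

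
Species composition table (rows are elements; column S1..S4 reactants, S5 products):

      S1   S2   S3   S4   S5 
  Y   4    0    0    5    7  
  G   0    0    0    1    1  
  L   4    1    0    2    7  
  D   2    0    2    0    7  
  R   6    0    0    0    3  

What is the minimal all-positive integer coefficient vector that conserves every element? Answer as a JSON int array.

Y: 1·4+6·0+6·0+2·5 = 14 | 2·7 = 14
G: 1·0+6·0+6·0+2·1 = 2 | 2·1 = 2
L: 1·4+6·1+6·0+2·2 = 14 | 2·7 = 14
D: 1·2+6·0+6·2+2·0 = 14 | 2·7 = 14
R: 1·6+6·0+6·0+2·0 = 6 | 2·3 = 6
gcd(1,6,6,2,2) = 1

Coefficients: [1, 6, 6, 2, 2]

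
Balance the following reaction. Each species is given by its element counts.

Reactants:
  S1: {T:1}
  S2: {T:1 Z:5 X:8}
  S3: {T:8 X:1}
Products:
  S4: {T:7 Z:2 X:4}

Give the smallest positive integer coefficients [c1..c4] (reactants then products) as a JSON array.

Coefficients: [1, 2, 4, 5]

T: 1·1+2·1+4·8 = 35 | 5·7 = 35
Z: 1·0+2·5+4·0 = 10 | 5·2 = 10
X: 1·0+2·8+4·1 = 20 | 5·4 = 20
gcd(1,2,4,5) = 1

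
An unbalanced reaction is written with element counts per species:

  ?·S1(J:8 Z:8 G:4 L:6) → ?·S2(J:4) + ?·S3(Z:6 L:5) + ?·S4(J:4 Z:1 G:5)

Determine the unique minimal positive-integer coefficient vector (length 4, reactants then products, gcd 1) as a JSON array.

J: 5·8 = 40 | 6·4+6·0+4·4 = 40
Z: 5·8 = 40 | 6·0+6·6+4·1 = 40
G: 5·4 = 20 | 6·0+6·0+4·5 = 20
L: 5·6 = 30 | 6·0+6·5+4·0 = 30
gcd(5,6,6,4) = 1

Coefficients: [5, 6, 6, 4]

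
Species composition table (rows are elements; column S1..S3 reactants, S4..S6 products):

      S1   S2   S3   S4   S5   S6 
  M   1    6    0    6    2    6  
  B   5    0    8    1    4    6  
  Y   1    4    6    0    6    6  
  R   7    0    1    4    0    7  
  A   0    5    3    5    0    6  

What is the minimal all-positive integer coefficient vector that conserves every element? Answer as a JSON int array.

M: 4·1+5·6+1·0 = 34 | 2·6+2·2+3·6 = 34
B: 4·5+5·0+1·8 = 28 | 2·1+2·4+3·6 = 28
Y: 4·1+5·4+1·6 = 30 | 2·0+2·6+3·6 = 30
R: 4·7+5·0+1·1 = 29 | 2·4+2·0+3·7 = 29
A: 4·0+5·5+1·3 = 28 | 2·5+2·0+3·6 = 28
gcd(4,5,1,2,2,3) = 1

Coefficients: [4, 5, 1, 2, 2, 3]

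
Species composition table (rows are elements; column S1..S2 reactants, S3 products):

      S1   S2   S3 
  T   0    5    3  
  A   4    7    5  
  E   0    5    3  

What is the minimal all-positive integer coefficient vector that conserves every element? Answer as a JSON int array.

T: 1·0+3·5 = 15 | 5·3 = 15
A: 1·4+3·7 = 25 | 5·5 = 25
E: 1·0+3·5 = 15 | 5·3 = 15
gcd(1,3,5) = 1

Coefficients: [1, 3, 5]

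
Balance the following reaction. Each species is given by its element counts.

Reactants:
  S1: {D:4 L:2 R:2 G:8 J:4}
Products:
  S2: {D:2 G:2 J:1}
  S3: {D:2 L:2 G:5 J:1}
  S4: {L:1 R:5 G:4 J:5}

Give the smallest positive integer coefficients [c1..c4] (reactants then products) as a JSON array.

D: 5·4 = 20 | 6·2+4·2+2·0 = 20
L: 5·2 = 10 | 6·0+4·2+2·1 = 10
R: 5·2 = 10 | 6·0+4·0+2·5 = 10
G: 5·8 = 40 | 6·2+4·5+2·4 = 40
J: 5·4 = 20 | 6·1+4·1+2·5 = 20
gcd(5,6,4,2) = 1

Coefficients: [5, 6, 4, 2]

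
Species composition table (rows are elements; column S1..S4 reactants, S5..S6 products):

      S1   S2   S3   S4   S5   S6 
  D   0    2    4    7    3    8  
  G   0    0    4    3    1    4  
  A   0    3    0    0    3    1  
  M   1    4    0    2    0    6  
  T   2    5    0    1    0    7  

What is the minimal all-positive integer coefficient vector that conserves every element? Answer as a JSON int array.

Coefficients: [6, 5, 3, 5, 3, 6]

D: 6·0+5·2+3·4+5·7 = 57 | 3·3+6·8 = 57
G: 6·0+5·0+3·4+5·3 = 27 | 3·1+6·4 = 27
A: 6·0+5·3+3·0+5·0 = 15 | 3·3+6·1 = 15
M: 6·1+5·4+3·0+5·2 = 36 | 3·0+6·6 = 36
T: 6·2+5·5+3·0+5·1 = 42 | 3·0+6·7 = 42
gcd(6,5,3,5,3,6) = 1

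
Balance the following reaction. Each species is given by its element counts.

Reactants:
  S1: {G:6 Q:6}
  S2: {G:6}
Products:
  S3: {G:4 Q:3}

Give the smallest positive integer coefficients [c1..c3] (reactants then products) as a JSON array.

Coefficients: [3, 1, 6]

G: 3·6+1·6 = 24 | 6·4 = 24
Q: 3·6+1·0 = 18 | 6·3 = 18
gcd(3,1,6) = 1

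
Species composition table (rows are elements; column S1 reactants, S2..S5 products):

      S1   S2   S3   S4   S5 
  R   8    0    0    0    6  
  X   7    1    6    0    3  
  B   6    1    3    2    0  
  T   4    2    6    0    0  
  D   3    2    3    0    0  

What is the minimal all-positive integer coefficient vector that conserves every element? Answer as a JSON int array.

Coefficients: [3, 3, 1, 6, 4]

R: 3·8 = 24 | 3·0+1·0+6·0+4·6 = 24
X: 3·7 = 21 | 3·1+1·6+6·0+4·3 = 21
B: 3·6 = 18 | 3·1+1·3+6·2+4·0 = 18
T: 3·4 = 12 | 3·2+1·6+6·0+4·0 = 12
D: 3·3 = 9 | 3·2+1·3+6·0+4·0 = 9
gcd(3,3,1,6,4) = 1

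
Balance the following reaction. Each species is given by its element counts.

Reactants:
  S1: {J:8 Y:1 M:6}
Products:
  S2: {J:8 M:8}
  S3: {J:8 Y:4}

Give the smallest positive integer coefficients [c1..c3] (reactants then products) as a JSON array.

Coefficients: [4, 3, 1]

J: 4·8 = 32 | 3·8+1·8 = 32
Y: 4·1 = 4 | 3·0+1·4 = 4
M: 4·6 = 24 | 3·8+1·0 = 24
gcd(4,3,1) = 1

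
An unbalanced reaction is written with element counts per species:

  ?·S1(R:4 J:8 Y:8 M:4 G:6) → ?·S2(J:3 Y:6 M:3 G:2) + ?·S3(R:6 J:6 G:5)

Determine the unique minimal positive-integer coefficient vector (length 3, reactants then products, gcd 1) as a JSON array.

R: 3·4 = 12 | 4·0+2·6 = 12
J: 3·8 = 24 | 4·3+2·6 = 24
Y: 3·8 = 24 | 4·6+2·0 = 24
M: 3·4 = 12 | 4·3+2·0 = 12
G: 3·6 = 18 | 4·2+2·5 = 18
gcd(3,4,2) = 1

Coefficients: [3, 4, 2]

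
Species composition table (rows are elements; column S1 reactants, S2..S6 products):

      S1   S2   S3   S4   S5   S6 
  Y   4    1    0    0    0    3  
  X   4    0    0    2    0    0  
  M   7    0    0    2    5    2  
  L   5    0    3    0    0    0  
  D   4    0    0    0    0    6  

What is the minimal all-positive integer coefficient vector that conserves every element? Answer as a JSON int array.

Coefficients: [3, 6, 5, 6, 1, 2]

Y: 3·4 = 12 | 6·1+5·0+6·0+1·0+2·3 = 12
X: 3·4 = 12 | 6·0+5·0+6·2+1·0+2·0 = 12
M: 3·7 = 21 | 6·0+5·0+6·2+1·5+2·2 = 21
L: 3·5 = 15 | 6·0+5·3+6·0+1·0+2·0 = 15
D: 3·4 = 12 | 6·0+5·0+6·0+1·0+2·6 = 12
gcd(3,6,5,6,1,2) = 1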